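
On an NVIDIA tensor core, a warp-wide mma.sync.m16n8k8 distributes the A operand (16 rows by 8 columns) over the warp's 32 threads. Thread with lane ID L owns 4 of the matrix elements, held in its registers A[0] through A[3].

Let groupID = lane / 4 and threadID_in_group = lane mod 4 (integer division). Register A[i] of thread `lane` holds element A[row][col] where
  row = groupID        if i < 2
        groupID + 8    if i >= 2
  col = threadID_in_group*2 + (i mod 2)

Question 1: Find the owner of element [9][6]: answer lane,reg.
7,2

r=9→G=1,rhi=1  c=6→T=3,p=0
L=1*4+3=7  i=1*2+0=2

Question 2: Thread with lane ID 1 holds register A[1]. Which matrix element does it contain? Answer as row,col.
1: g=0,t=1
[1] (0+0,1*2+1) = (0,3)

0,3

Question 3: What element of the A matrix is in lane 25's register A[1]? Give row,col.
lane 25->25/4=6, 25 mod 4=1
i=1  r:6+0->6  c:2·1+1->3

6,3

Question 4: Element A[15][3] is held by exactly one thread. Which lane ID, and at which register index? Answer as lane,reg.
29,3

r=15⇒gr=7,Rb=1  c=3⇒th=1,odd=1
L=7*4+1=29  i=1*2+1=3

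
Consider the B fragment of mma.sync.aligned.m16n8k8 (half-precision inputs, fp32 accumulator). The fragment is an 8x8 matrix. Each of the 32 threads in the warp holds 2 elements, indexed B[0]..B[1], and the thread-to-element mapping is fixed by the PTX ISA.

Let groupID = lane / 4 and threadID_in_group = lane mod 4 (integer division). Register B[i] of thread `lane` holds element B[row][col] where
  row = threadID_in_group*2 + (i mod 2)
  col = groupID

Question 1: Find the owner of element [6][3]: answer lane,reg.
c=3→G=3  r=6→T=3,p=0
L=3*4+3=15  i=0=0

15,0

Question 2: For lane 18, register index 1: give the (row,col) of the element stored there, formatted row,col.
5,4

18: g=4,t=2
[1] (2*2+1,4) = (5,4)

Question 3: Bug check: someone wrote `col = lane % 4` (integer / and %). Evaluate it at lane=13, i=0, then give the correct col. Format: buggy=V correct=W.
`lane % 4`[13,0]->1
L=13->gid=13>>2=3, tid=13&3=1
[0]->row 1·2+0=2  col gid=3
col: 1 vs 3

buggy=1 correct=3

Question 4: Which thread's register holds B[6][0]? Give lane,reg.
c=0->g=0  r=6->t=3,b0=0
L=0*4+3=3  i=0=0

3,0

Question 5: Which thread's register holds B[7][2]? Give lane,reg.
c=2->g=2  r=7->t=3,b0=1
L=2*4+3=11  i=1=1

11,1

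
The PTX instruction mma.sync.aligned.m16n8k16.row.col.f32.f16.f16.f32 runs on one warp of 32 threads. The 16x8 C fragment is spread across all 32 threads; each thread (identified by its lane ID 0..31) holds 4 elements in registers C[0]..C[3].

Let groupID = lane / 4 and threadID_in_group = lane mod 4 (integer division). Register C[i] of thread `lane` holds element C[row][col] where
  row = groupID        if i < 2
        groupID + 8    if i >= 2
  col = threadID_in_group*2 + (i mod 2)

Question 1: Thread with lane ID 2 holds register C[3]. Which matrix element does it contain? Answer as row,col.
L=2⇒gr=2>>2=0, th=2&3=2
[3]⇒row 0+8=8  col 2·2+1=5

8,5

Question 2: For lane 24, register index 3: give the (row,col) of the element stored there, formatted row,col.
24: gid=6,tid=0
[3] (6+8,0*2+1) = (14,1)

14,1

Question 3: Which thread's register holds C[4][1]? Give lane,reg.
16,1

r=4->g=4,rb=0  c=1->t=0,b0=1
L=4*4+0=16  i=0*2+1=1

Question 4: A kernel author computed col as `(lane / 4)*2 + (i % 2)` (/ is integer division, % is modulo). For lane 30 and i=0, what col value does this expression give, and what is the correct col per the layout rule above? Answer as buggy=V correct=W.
`(lane / 4)*2 + (i % 2)`[30,0]⇒14
lane 30: gr=7 (30/4), th=2 (30%4)
i=0: r=7+0=7, c=2*2+0=4
col: 14 vs 4

buggy=14 correct=4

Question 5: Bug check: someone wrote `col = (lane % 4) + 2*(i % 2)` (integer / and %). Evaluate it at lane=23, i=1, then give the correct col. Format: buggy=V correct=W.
`(lane % 4) + 2*(i % 2)`[23,1]->5
23: gid=5,tid=3
[1] (5+0,3*2+1) = (5,7)
col: 5 vs 7

buggy=5 correct=7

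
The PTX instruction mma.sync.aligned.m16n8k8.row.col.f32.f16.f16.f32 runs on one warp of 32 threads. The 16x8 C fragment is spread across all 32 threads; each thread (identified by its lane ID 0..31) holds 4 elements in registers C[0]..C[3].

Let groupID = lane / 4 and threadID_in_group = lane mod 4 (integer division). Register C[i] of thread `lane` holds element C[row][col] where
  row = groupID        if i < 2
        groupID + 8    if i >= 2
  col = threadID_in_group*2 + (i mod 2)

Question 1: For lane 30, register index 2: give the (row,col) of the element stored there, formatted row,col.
15,4

lane 30->30/4=7, 30 mod 4=2
i=2  r:7+8->15  c:2·2+0->4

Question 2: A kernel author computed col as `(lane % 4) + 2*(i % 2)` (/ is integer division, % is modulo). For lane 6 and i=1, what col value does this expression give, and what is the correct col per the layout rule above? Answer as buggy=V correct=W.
`(lane % 4) + 2*(i % 2)`[6,1]->4
lane 6: g=1 (6/4), t=2 (6%4)
i=1: r=1+0=1, c=2*2+1=5
col: 4 vs 5

buggy=4 correct=5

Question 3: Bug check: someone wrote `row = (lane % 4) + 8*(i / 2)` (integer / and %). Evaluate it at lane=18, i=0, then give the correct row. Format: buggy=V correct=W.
`(lane % 4) + 8*(i / 2)`[18,0]->2
L=18->g=18>>2=4, t=18&3=2
[0]->row 4+0=4  col 2·2+0=4
row: 2 vs 4

buggy=2 correct=4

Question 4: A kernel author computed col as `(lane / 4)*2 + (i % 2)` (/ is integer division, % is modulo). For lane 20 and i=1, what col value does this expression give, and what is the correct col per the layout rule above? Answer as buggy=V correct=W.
buggy=11 correct=1

`(lane / 4)*2 + (i % 2)`[20,1]->11
lane 20: gid=5 (20/4), tid=0 (20%4)
i=1: r=5+0=5, c=0*2+1=1
col: 11 vs 1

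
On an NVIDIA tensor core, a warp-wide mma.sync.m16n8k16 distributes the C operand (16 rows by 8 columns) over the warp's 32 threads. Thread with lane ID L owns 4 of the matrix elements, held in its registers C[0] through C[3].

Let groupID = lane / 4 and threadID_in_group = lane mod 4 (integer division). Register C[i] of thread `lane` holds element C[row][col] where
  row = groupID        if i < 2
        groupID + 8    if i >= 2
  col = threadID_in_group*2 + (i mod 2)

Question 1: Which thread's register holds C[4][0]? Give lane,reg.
r=4→G=4,rhi=0  c=0→T=0,p=0
L=4*4+0=16  i=0*2+0=0

16,0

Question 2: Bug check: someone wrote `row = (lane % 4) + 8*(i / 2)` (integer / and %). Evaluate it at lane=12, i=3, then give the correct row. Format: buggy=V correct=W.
`(lane % 4) + 8*(i / 2)`[12,3]=>8
L=12=>grp=12>>2=3, tig=12&3=0
[3]=>row 3+8=11  col 0·2+1=1
row: 8 vs 11

buggy=8 correct=11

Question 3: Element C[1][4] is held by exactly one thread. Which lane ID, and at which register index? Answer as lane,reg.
r:1=>grp=1,rB=0  c:4=>tig=2,lo=0
L=1*4+2=6  i=0*2+0=0

6,0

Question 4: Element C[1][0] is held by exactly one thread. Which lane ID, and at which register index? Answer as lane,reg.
r=1⇒gr=1,Rb=0  c=0⇒th=0,odd=0
L=1*4+0=4  i=0*2+0=0

4,0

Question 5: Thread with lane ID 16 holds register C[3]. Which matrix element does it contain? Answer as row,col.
lane 16->16/4=4, 16 mod 4=0
i=3  r:4+8->12  c:2·0+1->1

12,1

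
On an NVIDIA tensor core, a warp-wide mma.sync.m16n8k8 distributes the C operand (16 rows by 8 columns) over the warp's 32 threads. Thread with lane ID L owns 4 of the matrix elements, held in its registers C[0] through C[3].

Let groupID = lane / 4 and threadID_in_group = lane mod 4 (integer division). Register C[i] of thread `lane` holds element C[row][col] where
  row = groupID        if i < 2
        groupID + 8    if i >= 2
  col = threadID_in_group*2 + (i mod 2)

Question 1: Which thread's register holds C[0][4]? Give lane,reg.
r=0->g=0,rb=0  c=4->t=2,b0=0
L=0*4+2=2  i=0*2+0=0

2,0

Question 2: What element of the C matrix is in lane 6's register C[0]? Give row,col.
6: g=1,t=2
[0] (1+0,2*2+0) = (1,4)

1,4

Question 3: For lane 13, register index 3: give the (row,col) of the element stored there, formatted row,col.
L=13⇒gr=13>>2=3, th=13&3=1
[3]⇒row 3+8=11  col 1·2+1=3

11,3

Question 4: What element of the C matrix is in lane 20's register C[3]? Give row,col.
20: gid=5,tid=0
[3] (5+8,0*2+1) = (13,1)

13,1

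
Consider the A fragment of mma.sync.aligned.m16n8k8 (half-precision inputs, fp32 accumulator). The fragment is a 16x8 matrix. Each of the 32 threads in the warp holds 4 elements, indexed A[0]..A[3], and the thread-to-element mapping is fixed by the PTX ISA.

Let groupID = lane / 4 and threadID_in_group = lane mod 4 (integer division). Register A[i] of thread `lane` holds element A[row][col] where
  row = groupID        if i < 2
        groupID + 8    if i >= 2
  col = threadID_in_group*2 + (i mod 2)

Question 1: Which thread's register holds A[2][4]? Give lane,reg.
10,0

r:2=>grp=2,rB=0  c:4=>tig=2,lo=0
L=2*4+2=10  i=0*2+0=0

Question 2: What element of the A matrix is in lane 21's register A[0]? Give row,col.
5,2

lane 21=>21/4=5, 21 mod 4=1
i=0  r:5+0=>5  c:2·1+0=>2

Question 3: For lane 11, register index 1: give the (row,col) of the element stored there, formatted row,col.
2,7

lane 11->11/4=2, 11 mod 4=3
i=1  r:2+0->2  c:2·3+1->7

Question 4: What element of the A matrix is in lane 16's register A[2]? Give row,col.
12,0

16: gid=4,tid=0
[2] (4+8,0*2+0) = (12,0)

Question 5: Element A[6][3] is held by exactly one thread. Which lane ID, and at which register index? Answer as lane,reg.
r=6->g=6,rb=0  c=3->t=1,b0=1
L=6*4+1=25  i=0*2+1=1

25,1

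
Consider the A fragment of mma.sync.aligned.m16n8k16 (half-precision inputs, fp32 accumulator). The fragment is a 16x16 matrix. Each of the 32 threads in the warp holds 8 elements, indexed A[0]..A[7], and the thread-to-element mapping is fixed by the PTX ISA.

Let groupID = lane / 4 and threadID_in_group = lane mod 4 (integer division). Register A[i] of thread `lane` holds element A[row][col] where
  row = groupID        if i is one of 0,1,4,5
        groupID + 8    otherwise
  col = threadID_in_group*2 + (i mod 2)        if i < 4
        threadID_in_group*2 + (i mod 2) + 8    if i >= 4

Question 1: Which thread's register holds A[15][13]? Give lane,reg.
r: 15->gid=7,r8=1  c: 13->c8=1,tid=2,i&1=1
L=7*4+2=30  i=1*4+1*2+1=7

30,7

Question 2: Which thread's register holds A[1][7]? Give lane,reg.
7,1

r=1->g=1,rb=0  c=7->cb=0,t=3,b0=1
L=1*4+3=7  i=0*4+0*2+1=1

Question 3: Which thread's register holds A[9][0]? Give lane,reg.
r=9⇒gr=1,Rb=1  c=0⇒Cb=0,th=0,odd=0
L=1*4+0=4  i=0*4+1*2+0=2

4,2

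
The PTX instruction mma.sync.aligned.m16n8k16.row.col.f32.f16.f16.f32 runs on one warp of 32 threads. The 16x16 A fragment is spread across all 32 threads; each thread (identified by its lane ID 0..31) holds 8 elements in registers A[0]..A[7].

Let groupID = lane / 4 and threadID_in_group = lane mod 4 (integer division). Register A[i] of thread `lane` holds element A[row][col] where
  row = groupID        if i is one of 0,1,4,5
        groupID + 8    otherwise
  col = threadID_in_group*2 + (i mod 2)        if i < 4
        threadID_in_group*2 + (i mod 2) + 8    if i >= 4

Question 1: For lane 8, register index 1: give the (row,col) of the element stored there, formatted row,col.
8: gr=2,th=0
[1] (2+0,0*2+1+0) = (2,1)

2,1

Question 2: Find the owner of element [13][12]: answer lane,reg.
22,6

r=13->g=5,rb=1  c=12->cb=1,t=2,b0=0
L=5*4+2=22  i=1*4+1*2+0=6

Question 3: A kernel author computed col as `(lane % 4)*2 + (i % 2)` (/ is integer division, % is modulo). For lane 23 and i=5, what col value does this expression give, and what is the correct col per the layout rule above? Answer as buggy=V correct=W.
`(lane % 4)*2 + (i % 2)`[23,5]⇒7
lane 23⇒23/4=5, 23 mod 4=3
i=5  r:5+0⇒5  c:2·3+1+8⇒15
col: 7 vs 15

buggy=7 correct=15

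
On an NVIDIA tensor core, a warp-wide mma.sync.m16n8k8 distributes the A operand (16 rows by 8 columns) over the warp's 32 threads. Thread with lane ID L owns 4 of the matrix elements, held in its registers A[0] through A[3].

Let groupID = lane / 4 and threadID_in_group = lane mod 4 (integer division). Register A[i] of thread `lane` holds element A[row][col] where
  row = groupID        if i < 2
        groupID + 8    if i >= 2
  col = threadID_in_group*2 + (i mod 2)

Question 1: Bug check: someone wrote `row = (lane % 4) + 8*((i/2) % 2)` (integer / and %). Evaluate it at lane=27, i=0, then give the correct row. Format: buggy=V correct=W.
`(lane % 4) + 8*((i/2) % 2)`[27,0]->3
lane 27: g=6 (27/4), t=3 (27%4)
i=0: r=6+0=6, c=3*2+0=6
row: 3 vs 6

buggy=3 correct=6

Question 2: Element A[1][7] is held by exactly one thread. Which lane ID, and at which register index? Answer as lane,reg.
r:1=>grp=1,rB=0  c:7=>tig=3,lo=1
L=1*4+3=7  i=0*2+1=1

7,1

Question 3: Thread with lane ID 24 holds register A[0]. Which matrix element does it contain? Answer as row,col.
6,0

24: gid=6,tid=0
[0] (6+0,0*2+0) = (6,0)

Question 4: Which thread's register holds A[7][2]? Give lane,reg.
r=7->g=7,rb=0  c=2->t=1,b0=0
L=7*4+1=29  i=0*2+0=0

29,0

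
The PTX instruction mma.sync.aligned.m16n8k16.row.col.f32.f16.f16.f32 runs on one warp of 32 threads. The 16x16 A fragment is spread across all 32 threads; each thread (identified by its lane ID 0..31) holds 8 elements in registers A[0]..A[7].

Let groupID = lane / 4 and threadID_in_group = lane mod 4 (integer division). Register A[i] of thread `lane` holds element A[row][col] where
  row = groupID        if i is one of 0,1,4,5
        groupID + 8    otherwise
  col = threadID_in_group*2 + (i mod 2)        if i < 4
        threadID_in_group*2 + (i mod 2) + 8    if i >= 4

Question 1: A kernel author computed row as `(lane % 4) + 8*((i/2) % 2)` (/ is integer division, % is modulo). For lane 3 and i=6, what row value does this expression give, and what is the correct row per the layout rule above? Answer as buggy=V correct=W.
`(lane % 4) + 8*((i/2) % 2)`[3,6]→11
L=3→G=3>>2=0, T=3&3=3
[6]→row 0+8=8  col 3·2+0+8=14
row: 11 vs 8

buggy=11 correct=8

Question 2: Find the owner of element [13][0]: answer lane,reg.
20,2

r: 13->gid=5,r8=1  c: 0->c8=0,tid=0,i&1=0
L=5*4+0=20  i=0*4+1*2+0=2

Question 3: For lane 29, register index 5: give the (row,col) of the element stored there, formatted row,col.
7,11

lane 29->29/4=7, 29 mod 4=1
i=5  r:7+0->7  c:2·1+1+8->11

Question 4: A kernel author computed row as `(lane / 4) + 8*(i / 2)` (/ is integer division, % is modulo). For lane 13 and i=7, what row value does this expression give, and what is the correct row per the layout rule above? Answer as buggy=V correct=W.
`(lane / 4) + 8*(i / 2)`[13,7]->27
L=13->gid=13>>2=3, tid=13&3=1
[7]->row 3+8=11  col 1·2+1+8=11
row: 27 vs 11

buggy=27 correct=11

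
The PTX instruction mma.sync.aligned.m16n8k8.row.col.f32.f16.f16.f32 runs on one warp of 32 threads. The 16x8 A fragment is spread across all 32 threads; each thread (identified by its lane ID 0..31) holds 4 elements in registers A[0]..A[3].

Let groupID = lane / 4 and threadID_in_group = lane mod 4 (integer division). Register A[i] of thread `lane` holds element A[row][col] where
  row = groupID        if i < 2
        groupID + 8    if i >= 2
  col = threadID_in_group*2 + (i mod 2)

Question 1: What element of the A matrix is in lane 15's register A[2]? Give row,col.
11,6

lane 15->15/4=3, 15 mod 4=3
i=2  r:3+8->11  c:2·3+0->6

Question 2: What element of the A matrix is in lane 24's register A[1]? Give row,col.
L=24->g=24>>2=6, t=24&3=0
[1]->row 6+0=6  col 0·2+1=1

6,1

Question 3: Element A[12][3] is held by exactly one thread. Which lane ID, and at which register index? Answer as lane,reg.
17,3

r=12→G=4,rhi=1  c=3→T=1,p=1
L=4*4+1=17  i=1*2+1=3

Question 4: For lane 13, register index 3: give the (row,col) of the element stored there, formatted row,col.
11,3

L=13→G=13>>2=3, T=13&3=1
[3]→row 3+8=11  col 1·2+1=3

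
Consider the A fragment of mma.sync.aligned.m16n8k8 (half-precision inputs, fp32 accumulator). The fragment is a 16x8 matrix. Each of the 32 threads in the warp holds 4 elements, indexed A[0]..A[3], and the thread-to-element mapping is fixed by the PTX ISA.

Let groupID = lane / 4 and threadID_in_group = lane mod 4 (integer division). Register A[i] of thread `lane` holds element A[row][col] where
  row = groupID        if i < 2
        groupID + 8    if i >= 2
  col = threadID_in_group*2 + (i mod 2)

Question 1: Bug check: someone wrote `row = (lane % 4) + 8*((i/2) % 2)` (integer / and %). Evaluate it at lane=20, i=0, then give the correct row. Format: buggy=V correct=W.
`(lane % 4) + 8*((i/2) % 2)`[20,0]=>0
lane 20=>20/4=5, 20 mod 4=0
i=0  r:5+0=>5  c:2·0+0=>0
row: 0 vs 5

buggy=0 correct=5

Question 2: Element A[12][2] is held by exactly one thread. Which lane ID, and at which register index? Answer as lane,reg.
r=12->g=4,rb=1  c=2->t=1,b0=0
L=4*4+1=17  i=1*2+0=2

17,2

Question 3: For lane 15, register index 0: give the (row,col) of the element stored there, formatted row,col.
lane 15->15/4=3, 15 mod 4=3
i=0  r:3+0->3  c:2·3+0->6

3,6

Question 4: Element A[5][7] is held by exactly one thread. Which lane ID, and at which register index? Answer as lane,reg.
r=5→G=5,rhi=0  c=7→T=3,p=1
L=5*4+3=23  i=0*2+1=1

23,1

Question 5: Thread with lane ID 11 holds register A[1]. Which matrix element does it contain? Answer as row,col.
L=11=>grp=11>>2=2, tig=11&3=3
[1]=>row 2+0=2  col 3·2+1=7

2,7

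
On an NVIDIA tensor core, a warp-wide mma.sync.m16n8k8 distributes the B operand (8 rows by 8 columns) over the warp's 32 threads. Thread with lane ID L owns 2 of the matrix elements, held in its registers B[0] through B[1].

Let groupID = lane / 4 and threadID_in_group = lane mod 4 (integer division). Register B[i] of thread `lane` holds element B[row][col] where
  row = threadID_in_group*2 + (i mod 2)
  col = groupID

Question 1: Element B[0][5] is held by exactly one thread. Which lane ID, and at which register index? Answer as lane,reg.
20,0

c: 5->gid=5  r: 0->tid=0,i&1=0
L=5*4+0=20  i=0=0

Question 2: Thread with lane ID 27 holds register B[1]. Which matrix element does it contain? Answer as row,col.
7,6

lane 27: gr=6 (27/4), th=3 (27%4)
i=1: r=3*2+1=7, c=gr=6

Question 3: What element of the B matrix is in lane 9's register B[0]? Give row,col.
2,2

9: g=2,t=1
[0] (1*2+0,2) = (2,2)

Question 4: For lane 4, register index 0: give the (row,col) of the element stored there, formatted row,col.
0,1

lane 4⇒4/4=1, 4 mod 4=0
i=0  r:2·0+0⇒0  c:1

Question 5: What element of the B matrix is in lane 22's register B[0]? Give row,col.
4,5

lane 22=>22/4=5, 22 mod 4=2
i=0  r:2·2+0=>4  c:5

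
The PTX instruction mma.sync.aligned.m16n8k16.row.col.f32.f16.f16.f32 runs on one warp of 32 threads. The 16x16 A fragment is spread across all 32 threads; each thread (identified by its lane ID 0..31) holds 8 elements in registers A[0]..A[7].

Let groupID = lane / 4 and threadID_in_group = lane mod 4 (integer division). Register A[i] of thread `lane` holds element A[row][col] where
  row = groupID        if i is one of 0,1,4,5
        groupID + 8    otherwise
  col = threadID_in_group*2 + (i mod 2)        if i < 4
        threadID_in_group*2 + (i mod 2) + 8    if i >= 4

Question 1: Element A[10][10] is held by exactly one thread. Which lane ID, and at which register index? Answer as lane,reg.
9,6

r=10→G=2,rhi=1  c=10→chi=1,T=1,p=0
L=2*4+1=9  i=1*4+1*2+0=6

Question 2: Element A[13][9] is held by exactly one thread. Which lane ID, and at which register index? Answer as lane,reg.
20,7

r=13→G=5,rhi=1  c=9→chi=1,T=0,p=1
L=5*4+0=20  i=1*4+1*2+1=7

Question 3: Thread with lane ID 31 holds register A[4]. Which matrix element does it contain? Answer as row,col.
7,14

lane 31: gid=7 (31/4), tid=3 (31%4)
i=4: r=7+0=7, c=3*2+0+8=14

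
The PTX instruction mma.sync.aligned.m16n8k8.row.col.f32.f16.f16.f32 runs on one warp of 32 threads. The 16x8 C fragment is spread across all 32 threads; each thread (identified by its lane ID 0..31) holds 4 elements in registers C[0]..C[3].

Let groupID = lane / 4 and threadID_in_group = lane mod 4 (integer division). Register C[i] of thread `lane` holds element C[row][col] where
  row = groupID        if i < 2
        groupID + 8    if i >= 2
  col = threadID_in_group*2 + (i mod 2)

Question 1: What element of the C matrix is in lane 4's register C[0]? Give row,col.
lane 4: grp=1 (4/4), tig=0 (4%4)
i=0: r=1+0=1, c=0*2+0=0

1,0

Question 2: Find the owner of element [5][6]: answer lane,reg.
r=5⇒gr=5,Rb=0  c=6⇒th=3,odd=0
L=5*4+3=23  i=0*2+0=0

23,0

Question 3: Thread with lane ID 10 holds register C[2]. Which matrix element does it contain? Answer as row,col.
10,4

10: gid=2,tid=2
[2] (2+8,2*2+0) = (10,4)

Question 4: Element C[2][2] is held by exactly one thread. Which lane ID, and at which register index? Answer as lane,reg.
9,0

r=2→G=2,rhi=0  c=2→T=1,p=0
L=2*4+1=9  i=0*2+0=0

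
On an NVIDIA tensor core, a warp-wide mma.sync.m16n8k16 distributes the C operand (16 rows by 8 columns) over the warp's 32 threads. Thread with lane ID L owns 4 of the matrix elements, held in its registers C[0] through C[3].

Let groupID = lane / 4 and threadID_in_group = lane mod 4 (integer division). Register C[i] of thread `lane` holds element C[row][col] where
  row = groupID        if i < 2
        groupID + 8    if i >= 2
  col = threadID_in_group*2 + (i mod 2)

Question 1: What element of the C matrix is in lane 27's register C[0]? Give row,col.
lane 27⇒27/4=6, 27 mod 4=3
i=0  r:6+0⇒6  c:2·3+0⇒6

6,6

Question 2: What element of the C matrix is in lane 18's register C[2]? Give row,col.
12,4

18: G=4,T=2
[2] (4+8,2*2+0) = (12,4)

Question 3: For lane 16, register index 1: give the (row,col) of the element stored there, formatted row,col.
lane 16⇒16/4=4, 16 mod 4=0
i=1  r:4+0⇒4  c:2·0+1⇒1

4,1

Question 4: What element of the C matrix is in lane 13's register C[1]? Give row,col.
L=13->gid=13>>2=3, tid=13&3=1
[1]->row 3+0=3  col 1·2+1=3

3,3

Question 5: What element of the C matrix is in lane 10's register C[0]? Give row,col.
L=10→G=10>>2=2, T=10&3=2
[0]→row 2+0=2  col 2·2+0=4

2,4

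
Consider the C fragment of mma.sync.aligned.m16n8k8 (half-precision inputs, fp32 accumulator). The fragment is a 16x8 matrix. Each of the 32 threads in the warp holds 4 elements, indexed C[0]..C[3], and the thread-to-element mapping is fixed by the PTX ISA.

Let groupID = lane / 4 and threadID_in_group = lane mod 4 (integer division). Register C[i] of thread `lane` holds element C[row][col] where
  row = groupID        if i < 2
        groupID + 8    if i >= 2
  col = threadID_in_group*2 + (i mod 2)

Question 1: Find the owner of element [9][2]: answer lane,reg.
r=9→G=1,rhi=1  c=2→T=1,p=0
L=1*4+1=5  i=1*2+0=2

5,2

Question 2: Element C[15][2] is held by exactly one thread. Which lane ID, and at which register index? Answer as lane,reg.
29,2

r=15->g=7,rb=1  c=2->t=1,b0=0
L=7*4+1=29  i=1*2+0=2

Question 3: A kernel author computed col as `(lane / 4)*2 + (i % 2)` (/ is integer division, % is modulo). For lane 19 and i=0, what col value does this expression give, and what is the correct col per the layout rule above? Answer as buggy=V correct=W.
buggy=8 correct=6

`(lane / 4)*2 + (i % 2)`[19,0]=>8
L=19=>grp=19>>2=4, tig=19&3=3
[0]=>row 4+0=4  col 3·2+0=6
col: 8 vs 6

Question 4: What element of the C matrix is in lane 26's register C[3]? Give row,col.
14,5

lane 26: gr=6 (26/4), th=2 (26%4)
i=3: r=6+8=14, c=2*2+1=5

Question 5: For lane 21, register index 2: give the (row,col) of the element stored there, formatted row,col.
lane 21⇒21/4=5, 21 mod 4=1
i=2  r:5+8⇒13  c:2·1+0⇒2

13,2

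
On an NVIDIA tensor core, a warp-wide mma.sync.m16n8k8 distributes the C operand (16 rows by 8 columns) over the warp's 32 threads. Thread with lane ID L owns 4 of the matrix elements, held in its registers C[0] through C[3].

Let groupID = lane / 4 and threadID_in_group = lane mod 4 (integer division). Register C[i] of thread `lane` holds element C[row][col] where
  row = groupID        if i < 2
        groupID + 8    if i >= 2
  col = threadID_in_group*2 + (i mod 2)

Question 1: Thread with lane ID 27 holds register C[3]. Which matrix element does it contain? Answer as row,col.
14,7

27: gr=6,th=3
[3] (6+8,3*2+1) = (14,7)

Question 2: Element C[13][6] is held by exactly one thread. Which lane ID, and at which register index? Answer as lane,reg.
23,2

r:13=>grp=5,rB=1  c:6=>tig=3,lo=0
L=5*4+3=23  i=1*2+0=2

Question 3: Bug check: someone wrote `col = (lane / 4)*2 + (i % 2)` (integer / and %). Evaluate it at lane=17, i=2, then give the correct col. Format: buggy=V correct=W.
buggy=8 correct=2

`(lane / 4)*2 + (i % 2)`[17,2]→8
lane 17→17/4=4, 17 mod 4=1
i=2  r:4+8→12  c:2·1+0→2
col: 8 vs 2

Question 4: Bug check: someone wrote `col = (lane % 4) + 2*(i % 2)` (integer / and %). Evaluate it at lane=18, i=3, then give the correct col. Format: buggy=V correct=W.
`(lane % 4) + 2*(i % 2)`[18,3]=>4
L=18=>grp=18>>2=4, tig=18&3=2
[3]=>row 4+8=12  col 2·2+1=5
col: 4 vs 5

buggy=4 correct=5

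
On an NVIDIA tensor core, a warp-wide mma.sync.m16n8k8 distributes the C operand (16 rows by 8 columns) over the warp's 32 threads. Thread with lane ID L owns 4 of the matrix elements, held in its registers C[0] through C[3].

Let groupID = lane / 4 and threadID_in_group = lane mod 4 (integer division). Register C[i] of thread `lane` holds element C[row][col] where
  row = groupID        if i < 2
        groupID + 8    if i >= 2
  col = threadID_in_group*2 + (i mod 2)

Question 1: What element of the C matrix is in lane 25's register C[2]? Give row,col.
14,2

L=25->g=25>>2=6, t=25&3=1
[2]->row 6+8=14  col 1·2+0=2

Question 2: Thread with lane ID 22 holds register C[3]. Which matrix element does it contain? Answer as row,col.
lane 22->22/4=5, 22 mod 4=2
i=3  r:5+8->13  c:2·2+1->5

13,5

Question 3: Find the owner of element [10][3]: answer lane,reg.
9,3

r:10=>grp=2,rB=1  c:3=>tig=1,lo=1
L=2*4+1=9  i=1*2+1=3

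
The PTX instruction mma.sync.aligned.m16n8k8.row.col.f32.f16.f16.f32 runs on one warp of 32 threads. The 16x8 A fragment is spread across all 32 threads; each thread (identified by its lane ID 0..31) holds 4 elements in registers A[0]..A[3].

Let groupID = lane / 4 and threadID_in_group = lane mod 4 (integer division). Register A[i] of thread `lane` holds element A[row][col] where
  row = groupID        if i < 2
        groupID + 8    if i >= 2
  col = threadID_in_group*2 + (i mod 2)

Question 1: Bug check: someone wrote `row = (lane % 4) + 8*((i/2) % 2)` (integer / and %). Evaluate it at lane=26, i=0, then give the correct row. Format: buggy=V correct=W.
buggy=2 correct=6

`(lane % 4) + 8*((i/2) % 2)`[26,0]->2
lane 26: g=6 (26/4), t=2 (26%4)
i=0: r=6+0=6, c=2*2+0=4
row: 2 vs 6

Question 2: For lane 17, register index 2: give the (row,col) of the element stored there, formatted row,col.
lane 17: g=4 (17/4), t=1 (17%4)
i=2: r=4+8=12, c=1*2+0=2

12,2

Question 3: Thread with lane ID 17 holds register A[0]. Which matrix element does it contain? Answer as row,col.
L=17=>grp=17>>2=4, tig=17&3=1
[0]=>row 4+0=4  col 1·2+0=2

4,2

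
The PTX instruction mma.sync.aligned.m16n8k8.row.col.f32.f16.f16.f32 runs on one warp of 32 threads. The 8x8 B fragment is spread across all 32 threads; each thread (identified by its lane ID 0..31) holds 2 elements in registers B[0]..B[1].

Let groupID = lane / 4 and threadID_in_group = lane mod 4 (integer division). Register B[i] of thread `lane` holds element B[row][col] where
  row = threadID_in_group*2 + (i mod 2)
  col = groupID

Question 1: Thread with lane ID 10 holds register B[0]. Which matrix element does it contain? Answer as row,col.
4,2

L=10→G=10>>2=2, T=10&3=2
[0]→row 2·2+0=4  col G=2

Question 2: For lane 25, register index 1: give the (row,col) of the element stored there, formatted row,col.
3,6

lane 25: G=6 (25/4), T=1 (25%4)
i=1: r=1*2+1=3, c=G=6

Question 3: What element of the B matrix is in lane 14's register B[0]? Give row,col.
lane 14: gid=3 (14/4), tid=2 (14%4)
i=0: r=2*2+0=4, c=gid=3

4,3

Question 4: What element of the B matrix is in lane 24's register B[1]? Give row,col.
24: gr=6,th=0
[1] (0*2+1,6) = (1,6)

1,6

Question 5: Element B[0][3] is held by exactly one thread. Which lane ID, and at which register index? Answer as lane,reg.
c: 3->gid=3  r: 0->tid=0,i&1=0
L=3*4+0=12  i=0=0

12,0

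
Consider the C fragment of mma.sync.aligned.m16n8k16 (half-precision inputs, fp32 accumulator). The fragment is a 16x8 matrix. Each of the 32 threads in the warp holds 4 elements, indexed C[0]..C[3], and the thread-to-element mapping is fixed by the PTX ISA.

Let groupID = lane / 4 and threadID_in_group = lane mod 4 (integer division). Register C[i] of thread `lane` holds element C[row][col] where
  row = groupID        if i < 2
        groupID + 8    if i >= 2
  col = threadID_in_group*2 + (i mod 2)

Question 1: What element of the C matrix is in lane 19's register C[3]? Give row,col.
12,7

19: G=4,T=3
[3] (4+8,3*2+1) = (12,7)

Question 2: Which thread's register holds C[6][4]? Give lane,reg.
26,0

r=6→G=6,rhi=0  c=4→T=2,p=0
L=6*4+2=26  i=0*2+0=0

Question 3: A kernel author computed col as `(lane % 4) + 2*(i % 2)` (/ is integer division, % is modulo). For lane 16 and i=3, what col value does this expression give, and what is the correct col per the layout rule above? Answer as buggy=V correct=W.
`(lane % 4) + 2*(i % 2)`[16,3]⇒2
lane 16⇒16/4=4, 16 mod 4=0
i=3  r:4+8⇒12  c:2·0+1⇒1
col: 2 vs 1

buggy=2 correct=1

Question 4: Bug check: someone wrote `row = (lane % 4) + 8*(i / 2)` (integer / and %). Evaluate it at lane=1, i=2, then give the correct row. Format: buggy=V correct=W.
buggy=9 correct=8

`(lane % 4) + 8*(i / 2)`[1,2]->9
lane 1->1/4=0, 1 mod 4=1
i=2  r:0+8->8  c:2·1+0->2
row: 9 vs 8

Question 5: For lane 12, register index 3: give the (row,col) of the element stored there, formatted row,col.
11,1

lane 12->12/4=3, 12 mod 4=0
i=3  r:3+8->11  c:2·0+1->1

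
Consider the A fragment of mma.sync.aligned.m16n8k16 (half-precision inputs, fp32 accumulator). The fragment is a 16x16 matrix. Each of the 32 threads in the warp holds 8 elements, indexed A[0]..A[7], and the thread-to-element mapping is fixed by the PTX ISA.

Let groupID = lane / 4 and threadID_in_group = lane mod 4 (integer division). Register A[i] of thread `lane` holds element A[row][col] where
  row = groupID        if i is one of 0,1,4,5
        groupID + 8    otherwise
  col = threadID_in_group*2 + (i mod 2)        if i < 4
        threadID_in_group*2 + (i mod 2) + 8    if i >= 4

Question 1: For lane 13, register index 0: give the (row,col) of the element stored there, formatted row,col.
3,2

L=13⇒gr=13>>2=3, th=13&3=1
[0]⇒row 3+0=3  col 1·2+0+0=2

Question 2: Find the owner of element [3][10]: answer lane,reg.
r=3⇒gr=3,Rb=0  c=10⇒Cb=1,th=1,odd=0
L=3*4+1=13  i=1*4+0*2+0=4

13,4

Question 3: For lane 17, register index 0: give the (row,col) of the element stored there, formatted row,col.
4,2

L=17→G=17>>2=4, T=17&3=1
[0]→row 4+0=4  col 1·2+0+0=2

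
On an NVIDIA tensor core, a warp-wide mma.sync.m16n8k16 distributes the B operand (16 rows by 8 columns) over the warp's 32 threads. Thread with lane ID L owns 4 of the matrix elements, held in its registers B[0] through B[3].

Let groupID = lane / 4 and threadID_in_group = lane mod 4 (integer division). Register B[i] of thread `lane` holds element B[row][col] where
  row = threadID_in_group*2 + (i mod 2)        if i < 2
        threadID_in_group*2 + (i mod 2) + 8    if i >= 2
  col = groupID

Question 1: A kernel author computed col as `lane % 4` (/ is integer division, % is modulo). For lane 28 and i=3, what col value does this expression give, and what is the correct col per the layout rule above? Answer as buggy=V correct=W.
buggy=0 correct=7

`lane % 4`[28,3]->0
L=28->g=28>>2=7, t=28&3=0
[3]->row 0·2+1+8=9  col g=7
col: 0 vs 7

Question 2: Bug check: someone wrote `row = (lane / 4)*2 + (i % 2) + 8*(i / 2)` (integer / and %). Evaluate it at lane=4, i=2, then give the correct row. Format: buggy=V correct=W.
`(lane / 4)*2 + (i % 2) + 8*(i / 2)`[4,2]=>10
L=4=>grp=4>>2=1, tig=4&3=0
[2]=>row 0·2+0+8=8  col grp=1
row: 10 vs 8

buggy=10 correct=8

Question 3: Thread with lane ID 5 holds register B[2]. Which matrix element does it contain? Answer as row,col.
lane 5=>5/4=1, 5 mod 4=1
i=2  r:2·1+0+8=>10  c:1

10,1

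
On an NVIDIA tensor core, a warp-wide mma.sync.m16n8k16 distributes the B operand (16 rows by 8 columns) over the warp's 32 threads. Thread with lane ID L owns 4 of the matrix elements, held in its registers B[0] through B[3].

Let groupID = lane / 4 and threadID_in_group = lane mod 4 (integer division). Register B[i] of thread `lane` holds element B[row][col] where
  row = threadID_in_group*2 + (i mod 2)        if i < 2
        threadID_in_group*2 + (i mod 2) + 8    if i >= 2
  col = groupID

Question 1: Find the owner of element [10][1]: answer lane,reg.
5,2

c=1→G=1  r=10→rhi=1,T=1,p=0
L=1*4+1=5  i=1*2+0=2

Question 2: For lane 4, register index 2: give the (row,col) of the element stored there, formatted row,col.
lane 4⇒4/4=1, 4 mod 4=0
i=2  r:2·0+0+8⇒8  c:1

8,1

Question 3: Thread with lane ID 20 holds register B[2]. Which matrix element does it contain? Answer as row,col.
lane 20=>20/4=5, 20 mod 4=0
i=2  r:2·0+0+8=>8  c:5

8,5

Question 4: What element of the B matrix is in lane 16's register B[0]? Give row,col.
0,4

lane 16: gr=4 (16/4), th=0 (16%4)
i=0: r=0*2+0+0=0, c=gr=4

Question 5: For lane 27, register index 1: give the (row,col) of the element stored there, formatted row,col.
7,6

L=27=>grp=27>>2=6, tig=27&3=3
[1]=>row 3·2+1+0=7  col grp=6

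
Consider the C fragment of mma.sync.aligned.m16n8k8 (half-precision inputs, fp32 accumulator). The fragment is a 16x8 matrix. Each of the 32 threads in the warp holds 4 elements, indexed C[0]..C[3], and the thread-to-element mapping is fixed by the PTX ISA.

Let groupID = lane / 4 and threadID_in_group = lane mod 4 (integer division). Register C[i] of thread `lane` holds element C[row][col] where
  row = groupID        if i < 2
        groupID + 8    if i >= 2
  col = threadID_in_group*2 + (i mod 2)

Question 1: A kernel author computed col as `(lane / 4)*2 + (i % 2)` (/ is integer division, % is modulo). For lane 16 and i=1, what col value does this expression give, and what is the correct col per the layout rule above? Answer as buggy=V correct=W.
buggy=9 correct=1

`(lane / 4)*2 + (i % 2)`[16,1]->9
16: gid=4,tid=0
[1] (4+0,0*2+1) = (4,1)
col: 9 vs 1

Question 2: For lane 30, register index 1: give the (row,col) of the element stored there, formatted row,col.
lane 30: grp=7 (30/4), tig=2 (30%4)
i=1: r=7+0=7, c=2*2+1=5

7,5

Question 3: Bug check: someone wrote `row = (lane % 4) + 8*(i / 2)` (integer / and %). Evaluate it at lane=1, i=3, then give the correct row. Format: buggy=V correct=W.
buggy=9 correct=8

`(lane % 4) + 8*(i / 2)`[1,3]→9
L=1→G=1>>2=0, T=1&3=1
[3]→row 0+8=8  col 1·2+1=3
row: 9 vs 8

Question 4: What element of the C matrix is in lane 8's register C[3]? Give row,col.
8: gid=2,tid=0
[3] (2+8,0*2+1) = (10,1)

10,1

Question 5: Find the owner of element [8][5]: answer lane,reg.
r=8->g=0,rb=1  c=5->t=2,b0=1
L=0*4+2=2  i=1*2+1=3

2,3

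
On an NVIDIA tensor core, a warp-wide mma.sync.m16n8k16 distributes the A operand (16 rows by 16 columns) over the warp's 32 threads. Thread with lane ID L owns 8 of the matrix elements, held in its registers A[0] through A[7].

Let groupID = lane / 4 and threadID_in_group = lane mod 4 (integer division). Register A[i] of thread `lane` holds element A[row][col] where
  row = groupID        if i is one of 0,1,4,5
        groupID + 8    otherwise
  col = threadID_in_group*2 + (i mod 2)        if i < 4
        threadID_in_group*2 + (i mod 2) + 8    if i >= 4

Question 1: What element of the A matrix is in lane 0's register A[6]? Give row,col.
8,8

lane 0=>0/4=0, 0 mod 4=0
i=6  r:0+8=>8  c:2·0+0+8=>8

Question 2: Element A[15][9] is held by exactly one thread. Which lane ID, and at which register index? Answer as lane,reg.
28,7

r=15→G=7,rhi=1  c=9→chi=1,T=0,p=1
L=7*4+0=28  i=1*4+1*2+1=7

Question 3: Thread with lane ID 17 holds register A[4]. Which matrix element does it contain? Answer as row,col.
4,10

17: g=4,t=1
[4] (4+0,1*2+0+8) = (4,10)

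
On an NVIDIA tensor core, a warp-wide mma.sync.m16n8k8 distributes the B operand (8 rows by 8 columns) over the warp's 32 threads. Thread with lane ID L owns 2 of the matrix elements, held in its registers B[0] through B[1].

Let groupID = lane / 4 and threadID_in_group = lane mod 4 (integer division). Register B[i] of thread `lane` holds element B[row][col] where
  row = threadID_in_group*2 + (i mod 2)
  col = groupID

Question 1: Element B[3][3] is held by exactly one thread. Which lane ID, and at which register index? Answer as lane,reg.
c=3⇒gr=3  r=3⇒th=1,odd=1
L=3*4+1=13  i=1=1

13,1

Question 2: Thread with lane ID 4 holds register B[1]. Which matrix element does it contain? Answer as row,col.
lane 4->4/4=1, 4 mod 4=0
i=1  r:2·0+1->1  c:1

1,1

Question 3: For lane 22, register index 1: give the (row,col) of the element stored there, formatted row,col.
5,5

22: gr=5,th=2
[1] (2*2+1,5) = (5,5)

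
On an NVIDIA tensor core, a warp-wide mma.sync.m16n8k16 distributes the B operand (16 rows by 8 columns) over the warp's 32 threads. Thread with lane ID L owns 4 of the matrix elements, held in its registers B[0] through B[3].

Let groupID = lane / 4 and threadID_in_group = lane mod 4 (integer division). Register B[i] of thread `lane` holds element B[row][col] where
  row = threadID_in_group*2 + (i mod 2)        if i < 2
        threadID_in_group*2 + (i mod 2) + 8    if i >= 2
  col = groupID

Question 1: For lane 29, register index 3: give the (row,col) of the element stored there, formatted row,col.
29: g=7,t=1
[3] (1*2+1+8,7) = (11,7)

11,7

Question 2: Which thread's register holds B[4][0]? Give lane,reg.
2,0

c=0⇒gr=0  r=4⇒Rb=0,th=2,odd=0
L=0*4+2=2  i=0*2+0=0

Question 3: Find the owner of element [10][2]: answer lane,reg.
c=2→G=2  r=10→rhi=1,T=1,p=0
L=2*4+1=9  i=1*2+0=2

9,2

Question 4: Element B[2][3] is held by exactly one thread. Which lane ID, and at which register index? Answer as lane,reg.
13,0

c:3=>grp=3  r:2=>rB=0,tig=1,lo=0
L=3*4+1=13  i=0*2+0=0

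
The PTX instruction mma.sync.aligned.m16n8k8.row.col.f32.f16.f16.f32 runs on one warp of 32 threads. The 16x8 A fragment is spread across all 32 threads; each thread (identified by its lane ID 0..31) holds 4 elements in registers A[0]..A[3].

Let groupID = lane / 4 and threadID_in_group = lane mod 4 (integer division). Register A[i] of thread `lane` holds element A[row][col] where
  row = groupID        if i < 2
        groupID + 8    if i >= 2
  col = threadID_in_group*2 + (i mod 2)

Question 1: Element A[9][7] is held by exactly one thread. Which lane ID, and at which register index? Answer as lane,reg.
7,3

r=9->g=1,rb=1  c=7->t=3,b0=1
L=1*4+3=7  i=1*2+1=3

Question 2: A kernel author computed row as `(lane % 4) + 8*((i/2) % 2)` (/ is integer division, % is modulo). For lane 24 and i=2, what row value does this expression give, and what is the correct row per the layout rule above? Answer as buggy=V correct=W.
buggy=8 correct=14

`(lane % 4) + 8*((i/2) % 2)`[24,2]->8
lane 24: gid=6 (24/4), tid=0 (24%4)
i=2: r=6+8=14, c=0*2+0=0
row: 8 vs 14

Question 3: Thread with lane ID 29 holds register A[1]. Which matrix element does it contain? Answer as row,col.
7,3

L=29⇒gr=29>>2=7, th=29&3=1
[1]⇒row 7+0=7  col 1·2+1=3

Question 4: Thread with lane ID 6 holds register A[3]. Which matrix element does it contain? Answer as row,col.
lane 6⇒6/4=1, 6 mod 4=2
i=3  r:1+8⇒9  c:2·2+1⇒5

9,5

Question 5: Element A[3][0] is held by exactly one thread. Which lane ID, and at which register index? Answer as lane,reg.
12,0

r=3→G=3,rhi=0  c=0→T=0,p=0
L=3*4+0=12  i=0*2+0=0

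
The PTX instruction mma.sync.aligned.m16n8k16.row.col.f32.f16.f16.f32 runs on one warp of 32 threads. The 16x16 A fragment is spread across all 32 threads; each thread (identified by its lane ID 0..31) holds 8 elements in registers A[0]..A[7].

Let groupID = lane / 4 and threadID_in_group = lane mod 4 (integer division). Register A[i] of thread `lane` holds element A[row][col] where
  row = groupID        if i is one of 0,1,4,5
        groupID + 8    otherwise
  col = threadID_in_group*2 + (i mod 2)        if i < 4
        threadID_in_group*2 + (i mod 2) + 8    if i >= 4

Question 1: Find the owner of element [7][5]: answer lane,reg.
30,1

r=7->g=7,rb=0  c=5->cb=0,t=2,b0=1
L=7*4+2=30  i=0*4+0*2+1=1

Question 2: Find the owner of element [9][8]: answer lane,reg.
r: 9->gid=1,r8=1  c: 8->c8=1,tid=0,i&1=0
L=1*4+0=4  i=1*4+1*2+0=6

4,6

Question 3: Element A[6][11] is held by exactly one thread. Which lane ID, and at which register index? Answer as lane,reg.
25,5

r: 6->gid=6,r8=0  c: 11->c8=1,tid=1,i&1=1
L=6*4+1=25  i=1*4+0*2+1=5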